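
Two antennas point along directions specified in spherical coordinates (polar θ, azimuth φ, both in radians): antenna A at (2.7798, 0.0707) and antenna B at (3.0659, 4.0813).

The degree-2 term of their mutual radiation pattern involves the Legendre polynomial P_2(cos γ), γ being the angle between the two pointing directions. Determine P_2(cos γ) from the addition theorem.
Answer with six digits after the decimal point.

0.756678

Addition theorem: P_2(cos γ) = (4π/5) Σ_m Y*_{lm}(Ω₁) Y_{lm}(Ω₂), m = −2…2:
  m=-2: +0.047910+0.006820i × -0.000671-0.002105i = -0.000018-0.000105i  (running Σ = -0.000018-0.000105i)
  m=-1: -0.255104-0.018066i × +0.034371-0.047033i = -0.009618+0.011377i  (running Σ = -0.009636+0.011272i)
  m=0: +0.512245-0.000000i × +0.625372+0.000000i = +0.320344+0.000000i  (running Σ = +0.310708+0.011272i)
  m=1: +0.255104-0.018066i × -0.034371-0.047033i = -0.009618-0.011377i  (running Σ = +0.301090-0.000105i)
  m=2: +0.047910-0.006820i × -0.000671+0.002105i = -0.000018+0.000105i  (running Σ = +0.301073-0.000000i)
Accumulated sum +0.301073-0.000000i; after 4π/(2l+1) scaling, +0.756678-0.000000i ⇒ P_2 = 0.756678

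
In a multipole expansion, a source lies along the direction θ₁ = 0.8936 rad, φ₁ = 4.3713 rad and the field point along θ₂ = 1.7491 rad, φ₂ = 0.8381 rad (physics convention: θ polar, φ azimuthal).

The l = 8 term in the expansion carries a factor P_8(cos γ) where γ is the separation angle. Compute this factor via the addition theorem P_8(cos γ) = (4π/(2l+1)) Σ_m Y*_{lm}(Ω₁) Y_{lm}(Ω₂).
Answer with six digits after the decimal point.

Addition theorem: P_8(cos γ) = (4π/17) Σ_m Y*_{lm}(Ω₁) Y_{lm}(Ω₂), m = −8…8:
  m=-8: Y*=(-0.064244, -0.028143)  Y=(0.413851, -0.185617)  product (-0.031811, 0.000278)
  m=-7: Y*=(0.154413, -0.164437)  Y=(-0.299015, -0.132274)  product (-0.067923, 0.028745)
  m=-6: Y*=(0.188860, 0.366572)  Y=(-0.056169, -0.171671)  product (0.052322, -0.053012)
  m=-5: Y*=(-0.419444, 0.056821)  Y=(-0.167807, 0.291801)  product (0.053805, -0.131929)
  m=-4: Y*=(0.020775, -0.099200)  Y=(-0.076476, 0.016365)  product (0.000035, 0.007926)
  m=-3: Y*=(-0.264583, -0.161319)  Y=(0.265494, 0.192477)  product (-0.039195, -0.093756)
  m=-2: Y*=(0.217842, -0.176946)  Y=(0.003253, 0.030750)  product (0.006150, 0.006123)
  m=-1: Y*=(-0.064567, -0.181898)  Y=(0.214764, -0.238684)  product (-0.057283, -0.023654)
  m=+0: Y*=(0.313305, -0.000000)  Y=(0.016850, 0.000000)  product (0.005279, 0.000000)
  m=+1: Y*=(0.064567, -0.181898)  Y=(-0.214764, -0.238684)  product (-0.057283, 0.023654)
  m=+2: Y*=(0.217842, 0.176946)  Y=(0.003253, -0.030750)  product (0.006150, -0.006123)
  m=+3: Y*=(0.264583, -0.161319)  Y=(-0.265494, 0.192477)  product (-0.039195, 0.093756)
  m=+4: Y*=(0.020775, 0.099200)  Y=(-0.076476, -0.016365)  product (0.000035, -0.007926)
  m=+5: Y*=(0.419444, 0.056821)  Y=(0.167807, 0.291801)  product (0.053805, 0.131929)
  m=+6: Y*=(0.188860, -0.366572)  Y=(-0.056169, 0.171671)  product (0.052322, 0.053012)
  m=+7: Y*=(-0.154413, -0.164437)  Y=(0.299015, -0.132274)  product (-0.067923, -0.028745)
  m=+8: Y*=(-0.064244, 0.028143)  Y=(0.413851, 0.185617)  product (-0.031811, -0.000278)
Total Σ_m = (-0.162521, -0.000000). Multiply by 0.739198: (-0.120135, -0.000000). P_8(cos γ) = -0.120135

-0.120135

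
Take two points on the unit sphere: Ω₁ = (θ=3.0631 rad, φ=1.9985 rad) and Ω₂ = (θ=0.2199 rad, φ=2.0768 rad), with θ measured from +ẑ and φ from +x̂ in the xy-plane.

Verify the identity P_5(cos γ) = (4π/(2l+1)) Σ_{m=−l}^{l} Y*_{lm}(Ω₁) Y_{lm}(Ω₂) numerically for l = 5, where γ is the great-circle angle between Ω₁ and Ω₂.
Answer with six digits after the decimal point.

-0.434345

Addition theorem: P_5(cos γ) = (4π/11) Σ_m Y*_{lm}(Ω₁) Y_{lm}(Ω₂), m = −5…5:
  [-5]  conj(Y_{5,-5})(Ω₁) = -0.00000 - 0.00000j ; Y_{5,-5}(Ω₂) = -0.00013 + 0.00019j ; Δ = 0.00000 - 0.00000j
  [-4]  conj(Y_{5,-4})(Ω₁) = 0.00001 - 0.00005j ; Y_{5,-4}(Ω₂) = -0.00142 - 0.00292j ; Δ = -0.00000 + 0.00000j
  [-3]  conj(Y_{5,-3})(Ω₁) = 0.00127 - 0.00038j ; Y_{5,-3}(Ω₂) = 0.02715 + 0.00143j ; Δ = 0.00004 - 0.00001j
  [-2]  conj(Y_{5,-2})(Ω₁) = 0.01350 + 0.01554j ; Y_{5,-2}(Ω₂) = -0.07749 + 0.12393j ; Δ = -0.00297 + 0.00047j
  [-1]  conj(Y_{5,-1})(Ω₁) = -0.08155 + 0.17890j ; Y_{5,-1}(Ω₂) = -0.22739 - 0.41036j ; Δ = 0.09196 - 0.00721j
  [+0]  conj(Y_{5,0})(Ω₁) = -0.89286 + 0.00000j ; Y_{5,0}(Ω₂) = 0.62523 + 0.00000j ; Δ = -0.55824 + 0.00000j
  [+1]  conj(Y_{5,1})(Ω₁) = 0.08155 + 0.17890j ; Y_{5,1}(Ω₂) = 0.22739 - 0.41036j ; Δ = 0.09196 + 0.00721j
  [+2]  conj(Y_{5,2})(Ω₁) = 0.01350 - 0.01554j ; Y_{5,2}(Ω₂) = -0.07749 - 0.12393j ; Δ = -0.00297 - 0.00047j
  [+3]  conj(Y_{5,3})(Ω₁) = -0.00127 - 0.00038j ; Y_{5,3}(Ω₂) = -0.02715 + 0.00143j ; Δ = 0.00004 + 0.00001j
  [+4]  conj(Y_{5,4})(Ω₁) = 0.00001 + 0.00005j ; Y_{5,4}(Ω₂) = -0.00142 + 0.00292j ; Δ = -0.00000 - 0.00000j
  [+5]  conj(Y_{5,5})(Ω₁) = 0.00000 - 0.00000j ; Y_{5,5}(Ω₂) = 0.00013 + 0.00019j ; Δ = 0.00000 + 0.00000j
Accumulated sum -0.38020 + 0.00000j; after 4π/(2l+1) scaling, -0.43434 + 0.00000j ⇒ P_5 = -0.434345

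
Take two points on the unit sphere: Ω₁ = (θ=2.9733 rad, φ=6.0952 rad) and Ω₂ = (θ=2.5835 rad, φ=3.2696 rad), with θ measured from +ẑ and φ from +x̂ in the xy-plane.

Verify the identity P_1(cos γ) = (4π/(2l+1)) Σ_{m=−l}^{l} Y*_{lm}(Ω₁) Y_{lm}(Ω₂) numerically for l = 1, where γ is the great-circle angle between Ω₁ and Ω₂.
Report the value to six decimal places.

Summing Y*_{l m}(θ₁,φ₁)·Y_{l m}(θ₂,φ₂) over m ∈ [−1, 1]; prefactor 4π/(2·1+1) = 4.188790:
  [-1]  conj(Y_{1,-1})(Ω₁) = 0.05685 - 0.01081j ; Y_{1,-1}(Ω₂) = -0.18147 + 0.02336j ; Δ = -0.01006 + 0.00329j
  [+0]  conj(Y_{1,0})(Ω₁) = -0.48170 + 0.00000j ; Y_{1,0}(Ω₂) = -0.41447 + 0.00000j ; Δ = 0.19965 + 0.00000j
  [+1]  conj(Y_{1,1})(Ω₁) = -0.05685 - 0.01081j ; Y_{1,1}(Ω₂) = 0.18147 + 0.02336j ; Δ = -0.01006 - 0.00329j
Σ over m = 0.17952 + 0.00000j; ×(4π/3) → 0.75197 + 0.00000j. Real part: 0.751972

0.751972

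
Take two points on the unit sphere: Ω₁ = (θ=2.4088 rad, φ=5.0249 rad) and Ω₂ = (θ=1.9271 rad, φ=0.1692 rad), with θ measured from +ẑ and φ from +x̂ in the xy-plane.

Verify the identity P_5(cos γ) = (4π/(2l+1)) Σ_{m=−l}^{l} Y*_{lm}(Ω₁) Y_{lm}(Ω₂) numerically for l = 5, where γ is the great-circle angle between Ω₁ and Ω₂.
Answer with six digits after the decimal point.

0.323335

Summing Y*_{l m}(θ₁,φ₁)·Y_{l m}(θ₂,φ₂) over m ∈ [−5, 5]; prefactor 4π/(2·5+1) = 1.142397:
  m=-5: Y*=0.06217 - 0.00051j  Y=0.22248 - 0.25122j  product 0.01370 - 0.01573j
  m=-4: Y*=-0.06888 - 0.20732j  Y=-0.30790 + 0.24736j  product 0.07249 + 0.04680j
  m=-3: Y*=-0.33162 + 0.24345j  Y=0.02365 - 0.01315j  product -0.00464 + 0.01012j
  m=-2: Y*=0.30059 + 0.21688j  Y=0.31101 - 0.10946j  product 0.11722 + 0.03455j
  m=-1: Y*=-0.02138 + 0.06617j  Y=-0.11613 + 0.01984j  product 0.00117 - 0.00811j
  m=+0: Y*=0.38631 + 0.00000j  Y=-0.30251 + 0.00000j  product -0.11686 + 0.00000j
  m=+1: Y*=0.02138 + 0.06617j  Y=0.11613 + 0.01984j  product 0.00117 + 0.00811j
  m=+2: Y*=0.30059 - 0.21688j  Y=0.31101 + 0.10946j  product 0.11722 - 0.03455j
  m=+3: Y*=0.33162 + 0.24345j  Y=-0.02365 - 0.01315j  product -0.00464 - 0.01012j
  m=+4: Y*=-0.06888 + 0.20732j  Y=-0.30790 - 0.24736j  product 0.07249 - 0.04680j
  m=+5: Y*=-0.06217 - 0.00051j  Y=-0.22248 - 0.25122j  product 0.01370 + 0.01573j
Σ over m = 0.28303 + 0.00000j; ×(4π/11) → 0.32334 + 0.00000j. Real part: 0.323335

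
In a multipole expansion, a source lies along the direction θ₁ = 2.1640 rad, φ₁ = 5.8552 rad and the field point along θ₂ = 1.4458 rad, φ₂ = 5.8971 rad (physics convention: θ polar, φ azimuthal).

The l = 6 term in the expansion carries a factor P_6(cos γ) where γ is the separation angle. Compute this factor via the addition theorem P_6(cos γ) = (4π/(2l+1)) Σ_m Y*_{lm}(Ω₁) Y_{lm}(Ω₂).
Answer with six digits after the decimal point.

Expand P_6 via completeness: Σ_{m} conj(Y_{6,m}) at Ω₁ times Y_{6,m} at Ω₂ —
  m=-6: Y*=-0.131846-0.085195i  Y=-0.312724+0.338583i  product +0.070077-0.017998i
  m=-5: Y*=+0.197572+0.308830i  Y=-0.070603+0.187784i  product -0.071943+0.015296i
  m=-4: Y*=-0.057825-0.406962i  Y=-0.007583-0.286558i  product -0.116180+0.019656i
  m=-3: Y*=-0.025696+0.087111i  Y=-0.089974-0.205582i  product +0.020220-0.002555i
  m=-2: Y*=-0.205824+0.237137i  Y=+0.167268+0.162901i  product -0.073058+0.006137i
  m=-1: Y*=+0.200206-0.091331i  Y=+0.214411+0.087155i  product +0.050886-0.002133i
  m=+0: Y*=+0.260650-0.000000i  Y=-0.218883+0.000000i  product -0.057052+0.000000i
  m=+1: Y*=-0.200206-0.091331i  Y=-0.214411+0.087155i  product +0.050886+0.002133i
  m=+2: Y*=-0.205824-0.237137i  Y=+0.167268-0.162901i  product -0.073058-0.006137i
  m=+3: Y*=+0.025696+0.087111i  Y=+0.089974-0.205582i  product +0.020220+0.002555i
  m=+4: Y*=-0.057825+0.406962i  Y=-0.007583+0.286558i  product -0.116180-0.019656i
  m=+5: Y*=-0.197572+0.308830i  Y=+0.070603+0.187784i  product -0.071943-0.015296i
  m=+6: Y*=-0.131846+0.085195i  Y=-0.312724-0.338583i  product +0.070077+0.017998i
Accumulated sum -0.297045+0.000000i; after 4π/(2l+1) scaling, -0.287137+0.000000i ⇒ P_6 = -0.287137

-0.287137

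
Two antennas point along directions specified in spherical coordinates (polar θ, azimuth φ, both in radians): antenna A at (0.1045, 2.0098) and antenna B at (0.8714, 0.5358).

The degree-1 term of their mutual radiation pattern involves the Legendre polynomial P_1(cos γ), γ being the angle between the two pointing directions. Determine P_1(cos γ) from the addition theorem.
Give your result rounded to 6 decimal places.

0.647958

Term-by-term m-sum for l=1 (normalisation 4π/3 = 4.188790):
  m=-1: Y*=-0.015318+0.032621i  Y=+0.227332-0.134975i  product +0.000921+0.009483i
  m=+0: Y*=+0.485937-0.000000i  Y=+0.314541+0.000000i  product +0.152847+0.000000i
  m=+1: Y*=+0.015318+0.032621i  Y=-0.227332-0.134975i  product +0.000921-0.009483i
Σ over m = +0.154689+0.000000i; ×(4π/3) → +0.647958+0.000000i. Real part: 0.647958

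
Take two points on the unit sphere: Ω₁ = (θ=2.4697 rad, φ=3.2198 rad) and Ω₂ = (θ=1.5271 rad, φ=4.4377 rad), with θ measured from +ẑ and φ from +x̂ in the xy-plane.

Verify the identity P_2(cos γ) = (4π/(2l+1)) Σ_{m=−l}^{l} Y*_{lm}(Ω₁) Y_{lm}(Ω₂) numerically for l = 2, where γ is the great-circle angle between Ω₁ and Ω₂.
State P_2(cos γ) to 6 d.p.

-0.450998

Expand P_2 via completeness: Σ_{m} conj(Y_{2,m}) at Ω₁ times Y_{2,m} at Ω₂ —
  m=-2: +0.147841+0.023315i × -0.328805-0.201311i = -0.043917-0.037428i  (running Σ = -0.043917-0.037428i)
  m=-1: +0.375213+0.029404i × -0.009145+0.032451i = -0.004386+0.011907i  (running Σ = -0.048303-0.025521i)
  m=0: +0.264172-0.000000i × -0.313586+0.000000i = -0.082841+0.000000i  (running Σ = -0.131144-0.025521i)
  m=1: -0.375213+0.029404i × +0.009145+0.032451i = -0.004386-0.011907i  (running Σ = -0.135529-0.037428i)
  m=2: +0.147841-0.023315i × -0.328805+0.201311i = -0.043917+0.037428i  (running Σ = -0.179446+0.000000i)
Total Σ_m = -0.179446+0.000000i. Multiply by 2.513274: -0.450998+0.000000i. P_2(cos γ) = -0.450998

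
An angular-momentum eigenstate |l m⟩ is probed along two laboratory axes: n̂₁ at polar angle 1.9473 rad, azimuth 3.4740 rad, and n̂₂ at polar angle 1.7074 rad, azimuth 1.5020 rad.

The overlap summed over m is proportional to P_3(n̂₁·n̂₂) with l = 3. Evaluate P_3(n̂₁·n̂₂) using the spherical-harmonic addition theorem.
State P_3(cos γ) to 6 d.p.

0.390304

Term-by-term m-sum for l=3 (normalisation 4π/7 = 1.795196):
  term(m=-3) = +0.127049-0.048867i   from Y*(Ω₁)=-0.182082-0.281850i, Y(Ω₂)=-0.083133+0.397062i
  term(m=-2) = -0.030848-0.031916i   from Y*(Ω₁)=-0.255753-0.200472i, Y(Ω₂)=+0.135301+0.018735i
  term(m=-1) = -0.011049+0.026047i   from Y*(Ω₁)=+0.092071+0.031784i, Y(Ω₂)=-0.019968+0.289795i
  term(m=+0) = +0.047113+0.000000i   from Y*(Ω₁)=+0.318879-0.000000i, Y(Ω₂)=+0.147744+0.000000i
  term(m=+1) = -0.011049-0.026047i   from Y*(Ω₁)=-0.092071+0.031784i, Y(Ω₂)=+0.019968+0.289795i
  term(m=+2) = -0.030848+0.031916i   from Y*(Ω₁)=-0.255753+0.200472i, Y(Ω₂)=+0.135301-0.018735i
  term(m=+3) = +0.127049+0.048867i   from Y*(Ω₁)=+0.182082-0.281850i, Y(Ω₂)=+0.083133+0.397062i
Σ over m = +0.217416+0.000000i; ×(4π/7) → +0.390304+0.000000i. Real part: 0.390304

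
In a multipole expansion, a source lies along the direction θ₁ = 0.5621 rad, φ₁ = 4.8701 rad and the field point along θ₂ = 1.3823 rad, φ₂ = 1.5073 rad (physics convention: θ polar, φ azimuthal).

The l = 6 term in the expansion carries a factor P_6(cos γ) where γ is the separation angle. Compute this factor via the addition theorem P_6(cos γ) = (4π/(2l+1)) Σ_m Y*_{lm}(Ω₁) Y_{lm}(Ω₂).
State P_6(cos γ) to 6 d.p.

0.226194

Term-by-term m-sum for l=6 (normalisation 4π/13 = 0.966644):
  [-6]  conj(Y_{6,-6})(Ω₁) = -0.006474-0.008982i ; Y_{6,-6}(Ω₂) = -0.402849-0.161360i ; Δ = +0.001159+0.004663i
  [-5]  conj(Y_{6,-5})(Ω₁) = +0.043191-0.042919i ; Y_{6,-5}(Ω₂) = +0.089522-0.272438i ; Δ = -0.007826-0.015609i
  [-4]  conj(Y_{6,-4})(Ω₁) = +0.159828+0.116740i ; Y_{6,-4}(Ω₂) = -0.197333-0.051226i ; Δ = -0.025559-0.031224i
  [-3]  conj(Y_{6,-3})(Ω₁) = -0.185374+0.362119i ; Y_{6,-3}(Ω₂) = +0.057252-0.296910i ; Δ = +0.096904+0.075771i
  [-2]  conj(Y_{6,-2})(Ω₁) = -0.442226-0.144306i ; Y_{6,-2}(Ω₂) = -0.127393-0.016266i ; Δ = +0.053989+0.025577i
  [-1]  conj(Y_{6,-1})(Ω₁) = +0.012745-0.080138i ; Y_{6,-1}(Ω₂) = +0.019186-0.301747i ; Δ = -0.023937-0.005383i
  [+0]  conj(Y_{6,0})(Ω₁) = -0.414208-0.000000i ; Y_{6,0}(Ω₂) = -0.107533+0.000000i ; Δ = +0.044541+0.000000i
  [+1]  conj(Y_{6,1})(Ω₁) = -0.012745-0.080138i ; Y_{6,1}(Ω₂) = -0.019186-0.301747i ; Δ = -0.023937+0.005383i
  [+2]  conj(Y_{6,2})(Ω₁) = -0.442226+0.144306i ; Y_{6,2}(Ω₂) = -0.127393+0.016266i ; Δ = +0.053989-0.025577i
  [+3]  conj(Y_{6,3})(Ω₁) = +0.185374+0.362119i ; Y_{6,3}(Ω₂) = -0.057252-0.296910i ; Δ = +0.096904-0.075771i
  [+4]  conj(Y_{6,4})(Ω₁) = +0.159828-0.116740i ; Y_{6,4}(Ω₂) = -0.197333+0.051226i ; Δ = -0.025559+0.031224i
  [+5]  conj(Y_{6,5})(Ω₁) = -0.043191-0.042919i ; Y_{6,5}(Ω₂) = -0.089522-0.272438i ; Δ = -0.007826+0.015609i
  [+6]  conj(Y_{6,6})(Ω₁) = -0.006474+0.008982i ; Y_{6,6}(Ω₂) = -0.402849+0.161360i ; Δ = +0.001159-0.004663i
Accumulated sum +0.233999+0.000000i; after 4π/(2l+1) scaling, +0.226194+0.000000i ⇒ P_6 = 0.226194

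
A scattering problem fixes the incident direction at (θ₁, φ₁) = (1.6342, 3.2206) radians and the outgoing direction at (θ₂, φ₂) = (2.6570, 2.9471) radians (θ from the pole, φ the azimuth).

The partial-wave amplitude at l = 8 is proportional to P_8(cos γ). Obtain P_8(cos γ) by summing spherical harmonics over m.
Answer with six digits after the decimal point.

-0.063313

Term-by-term m-sum for l=8 (normalisation 4π/17 = 0.739198):
  term(m=-8) = (-0.000336, 0.000473)   from Y*(Ω₁)=(0.409217, 0.299658), Y(Ω₂)=(0.000017, 0.001143)
  term(m=-7) = (-0.000377, 0.001053)   from Y*(Ω₁)=(0.109605, 0.067660), Y(Ω₂)=(0.001805, 0.008496)
  term(m=-6) = (0.001013, -0.014412)   from Y*(Ω₁)=(-0.310965, -0.159545), Y(Ω₂)=(0.016243, 0.038011)
  term(m=-5) = (-0.004179, -0.020273)   from Y*(Ω₁)=(-0.138400, -0.057707), Y(Ω₂)=(0.077756, 0.114063)
  term(m=-4) = (0.045084, 0.087280)   from Y*(Ω₁)=(0.286003, 0.093520), Y(Ω₂)=(0.232559, 0.229130)
  term(m=-3) = (0.055616, 0.059665)   from Y*(Ω₁)=(0.154871, 0.037411), Y(Ω₂)=(0.427248, 0.282048)
  term(m=-2) = (-0.097112, -0.059140)   from Y*(Ω₁)=(-0.275949, -0.043971), Y(Ω₂)=(0.376512, 0.154321)
  term(m=-1) = (0.020046, 0.005624)   from Y*(Ω₁)=(-0.162679, -0.012880), Y(Ω₂)=(-0.125178, -0.024658)
  term(m=+0) = (-0.125163, 0.000000)   from Y*(Ω₁)=(0.273080, -0.000000), Y(Ω₂)=(-0.458339, 0.000000)
  term(m=+1) = (0.020046, -0.005624)   from Y*(Ω₁)=(0.162679, -0.012880), Y(Ω₂)=(0.125178, -0.024658)
  term(m=+2) = (-0.097112, 0.059140)   from Y*(Ω₁)=(-0.275949, 0.043971), Y(Ω₂)=(0.376512, -0.154321)
  term(m=+3) = (0.055616, -0.059665)   from Y*(Ω₁)=(-0.154871, 0.037411), Y(Ω₂)=(-0.427248, 0.282048)
  term(m=+4) = (0.045084, -0.087280)   from Y*(Ω₁)=(0.286003, -0.093520), Y(Ω₂)=(0.232559, -0.229130)
  term(m=+5) = (-0.004179, 0.020273)   from Y*(Ω₁)=(0.138400, -0.057707), Y(Ω₂)=(-0.077756, 0.114063)
  term(m=+6) = (0.001013, 0.014412)   from Y*(Ω₁)=(-0.310965, 0.159545), Y(Ω₂)=(0.016243, -0.038011)
  term(m=+7) = (-0.000377, -0.001053)   from Y*(Ω₁)=(-0.109605, 0.067660), Y(Ω₂)=(-0.001805, 0.008496)
  term(m=+8) = (-0.000336, -0.000473)   from Y*(Ω₁)=(0.409217, -0.299658), Y(Ω₂)=(0.000017, -0.001143)
Total Σ_m = (-0.085651, 0.000000). Multiply by 0.739198: (-0.063313, 0.000000). P_8(cos γ) = -0.063313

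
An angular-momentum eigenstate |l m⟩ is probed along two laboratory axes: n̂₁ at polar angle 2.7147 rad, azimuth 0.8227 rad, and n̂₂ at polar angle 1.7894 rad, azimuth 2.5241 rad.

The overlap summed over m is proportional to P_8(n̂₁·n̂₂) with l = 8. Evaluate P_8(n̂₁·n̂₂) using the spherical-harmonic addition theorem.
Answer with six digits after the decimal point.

0.090066

Term-by-term m-sum for l=8 (normalisation 4π/17 = 0.739198):
  m=-8: Y*=+0.000426+0.000131i  Y=+0.095898-0.414134i  product +0.000095-0.000164i
  m=-7: Y*=-0.003389+0.001960i  Y=-0.143593-0.349387i  product +0.001171+0.000903i
  m=-6: Y*=+0.004810-0.021133i  Y=+0.081121+0.051240i  product +0.001473-0.001468i
  m=-5: Y*=+0.047872+0.070141i  Y=+0.358194-0.019408i  product +0.018509+0.024195i
  m=-4: Y*=-0.236759-0.035591i  Y=+0.019008-0.015109i  product -0.005038+0.002901i
  m=-3: Y*=+0.363119-0.289753i  Y=-0.091280+0.315437i  product +0.058253+0.140990i
  m=-2: Y*=-0.039206+0.524543i  Y=+0.025384+0.072726i  product -0.039143+0.010464i
  m=-1: Y*=-0.069233-0.074601i  Y=-0.253306-0.179880i  product +0.004118+0.031351i
  m=+0: Y*=-0.465911-0.000000i  Y=-0.092219+0.000000i  product +0.042966+0.000000i
  m=+1: Y*=+0.069233-0.074601i  Y=+0.253306-0.179880i  product +0.004118-0.031351i
  m=+2: Y*=-0.039206-0.524543i  Y=+0.025384-0.072726i  product -0.039143-0.010464i
  m=+3: Y*=-0.363119-0.289753i  Y=+0.091280+0.315437i  product +0.058253-0.140990i
  m=+4: Y*=-0.236759+0.035591i  Y=+0.019008+0.015109i  product -0.005038-0.002901i
  m=+5: Y*=-0.047872+0.070141i  Y=-0.358194-0.019408i  product +0.018509-0.024195i
  m=+6: Y*=+0.004810+0.021133i  Y=+0.081121-0.051240i  product +0.001473+0.001468i
  m=+7: Y*=+0.003389+0.001960i  Y=+0.143593-0.349387i  product +0.001171-0.000903i
  m=+8: Y*=+0.000426-0.000131i  Y=+0.095898+0.414134i  product +0.000095+0.000164i
Total Σ_m = +0.121842-0.000000i. Multiply by 0.739198: +0.090066-0.000000i. P_8(cos γ) = 0.090066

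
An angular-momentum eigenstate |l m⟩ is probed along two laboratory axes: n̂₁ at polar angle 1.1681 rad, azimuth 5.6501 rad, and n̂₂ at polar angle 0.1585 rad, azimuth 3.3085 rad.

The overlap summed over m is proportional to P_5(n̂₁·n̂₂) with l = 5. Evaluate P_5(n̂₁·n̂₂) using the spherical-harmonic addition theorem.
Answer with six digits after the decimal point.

Addition theorem: P_5(cos γ) = (4π/11) Σ_m Y*_{lm}(Ω₁) Y_{lm}(Ω₂), m = −5…5:
  term(m=-5) = 0.00001 - 0.00001j   from Y*(Ω₁)=-0.30583 + 0.00729j, Y(Ω₂)=-0.00003 + 0.00003j
  term(m=-4) = -0.00037 + 0.00002j   from Y*(Ω₁)=-0.33794 - 0.23582j, Y(Ω₂)=0.00071 - 0.00056j
  term(m=-3) = 0.00080 + 0.00074j   from Y*(Ω₁)=-0.03322 - 0.09747j, Y(Ω₂)=-0.00928 + 0.00508j
  term(m=-2) = 0.00071 + 0.02432j   from Y*(Ω₁)=-0.09092 + 0.28919j, Y(Ω₂)=0.07584 - 0.02630j
  term(m=-1) = 0.04972 - 0.05119j   from Y*(Ω₁)=-0.15556 + 0.11416j, Y(Ω₂)=-0.36468 + 0.06144j
  term(m=+0) = 0.20168 + 0.00000j   from Y*(Ω₁)=0.26285 + 0.00000j, Y(Ω₂)=0.76728 + 0.00000j
  term(m=+1) = 0.04972 + 0.05119j   from Y*(Ω₁)=0.15556 + 0.11416j, Y(Ω₂)=0.36468 + 0.06144j
  term(m=+2) = 0.00071 - 0.02432j   from Y*(Ω₁)=-0.09092 - 0.28919j, Y(Ω₂)=0.07584 + 0.02630j
  term(m=+3) = 0.00080 - 0.00074j   from Y*(Ω₁)=0.03322 - 0.09747j, Y(Ω₂)=0.00928 + 0.00508j
  term(m=+4) = -0.00037 - 0.00002j   from Y*(Ω₁)=-0.33794 + 0.23582j, Y(Ω₂)=0.00071 + 0.00056j
  term(m=+5) = 0.00001 + 0.00001j   from Y*(Ω₁)=0.30583 + 0.00729j, Y(Ω₂)=0.00003 + 0.00003j
Total Σ_m = 0.30342 + 0.00000j. Multiply by 1.142397: 0.34663 + 0.00000j. P_5(cos γ) = 0.346626

0.346626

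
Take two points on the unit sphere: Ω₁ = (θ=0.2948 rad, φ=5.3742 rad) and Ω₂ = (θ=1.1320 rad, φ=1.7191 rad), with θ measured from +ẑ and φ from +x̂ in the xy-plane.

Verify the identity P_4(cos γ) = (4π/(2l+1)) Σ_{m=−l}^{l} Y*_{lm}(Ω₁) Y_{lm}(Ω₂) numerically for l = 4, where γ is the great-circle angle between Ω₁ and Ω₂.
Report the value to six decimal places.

Expand P_4 via completeness: Σ_{m} conj(Y_{4,m}) at Ω₁ times Y_{4,m} at Ω₂ —
  [-4]  conj(Y_{4,-4})(Ω₁) = -0.002776+0.001496i ; Y_{4,-4}(Ω₂) = +0.246421-0.166142i ; Δ = -0.000435+0.000830i
  [-3]  conj(Y_{4,-3})(Ω₁) = -0.026887-0.011834i ; Y_{4,-3}(Ω₂) = +0.169786+0.356099i ; Δ = -0.000351-0.011584i
  [-2]  conj(Y_{4,-2})(Ω₁) = -0.037373-0.148109i ; Y_{4,-2}(Ω₂) = -0.069078+0.021112i ; Δ = +0.005709+0.009442i
  [-1]  conj(Y_{4,-1})(Ω₁) = +0.275549-0.353717i ; Y_{4,-1}(Ω₂) = +0.046686+0.312491i ; Δ = +0.123398+0.069593i
  [+0]  conj(Y_{4,0})(Ω₁) = +0.515460-0.000000i ; Y_{4,0}(Ω₂) = -0.134840+0.000000i ; Δ = -0.069504+0.000000i
  [+1]  conj(Y_{4,1})(Ω₁) = -0.275549-0.353717i ; Y_{4,1}(Ω₂) = -0.046686+0.312491i ; Δ = +0.123398-0.069593i
  [+2]  conj(Y_{4,2})(Ω₁) = -0.037373+0.148109i ; Y_{4,2}(Ω₂) = -0.069078-0.021112i ; Δ = +0.005709-0.009442i
  [+3]  conj(Y_{4,3})(Ω₁) = +0.026887-0.011834i ; Y_{4,3}(Ω₂) = -0.169786+0.356099i ; Δ = -0.000351+0.011584i
  [+4]  conj(Y_{4,4})(Ω₁) = -0.002776-0.001496i ; Y_{4,4}(Ω₂) = +0.246421+0.166142i ; Δ = -0.000435-0.000830i
Accumulated sum +0.187135+0.000000i; after 4π/(2l+1) scaling, +0.261290+0.000000i ⇒ P_4 = 0.261290

0.261290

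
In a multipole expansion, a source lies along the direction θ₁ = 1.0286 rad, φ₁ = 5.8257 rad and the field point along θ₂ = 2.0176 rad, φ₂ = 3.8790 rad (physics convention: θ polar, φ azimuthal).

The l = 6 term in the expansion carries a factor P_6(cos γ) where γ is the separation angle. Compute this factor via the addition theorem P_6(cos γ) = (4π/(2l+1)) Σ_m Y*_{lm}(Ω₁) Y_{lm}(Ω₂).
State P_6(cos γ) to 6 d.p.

Term-by-term m-sum for l=6 (normalisation 4π/13 = 0.966644):
  [-6]  conj(Y_{6,-6})(Ω₁) = -0.176002-0.073725i ; Y_{6,-6}(Ω₂) = -0.073802+0.249184i ; Δ = +0.031360-0.038416i
  [-5]  conj(Y_{6,-5})(Ω₁) = -0.261563-0.300259i ; Y_{6,-5}(Ω₂) = -0.368745+0.223775i ; Δ = +0.163641+0.052188i
  [-4]  conj(Y_{6,-4})(Ω₁) = -0.094946-0.358144i ; Y_{6,-4}(Ω₂) = -0.244096-0.047442i ; Δ = +0.006185+0.091926i
  [-3]  conj(Y_{6,-3})(Ω₁) = -0.002954+0.014700i ; Y_{6,-3}(Ω₂) = +0.116890+0.156529i ; Δ = -0.002646+0.001256i
  [-2]  conj(Y_{6,-2})(Ω₁) = -0.211767+0.275223i ; Y_{6,-2}(Ω₂) = -0.030724+0.319122i ; Δ = -0.081323-0.076036i
  [-1]  conj(Y_{6,-1})(Ω₁) = -0.105942+0.052157i ; Y_{6,-1}(Ω₂) = +0.065275-0.059293i ; Δ = -0.003823+0.009686i
  [+0]  conj(Y_{6,0})(Ω₁) = +0.316943-0.000000i ; Y_{6,0}(Ω₂) = +0.325910+0.000000i ; Δ = +0.103295+0.000000i
  [+1]  conj(Y_{6,1})(Ω₁) = +0.105942+0.052157i ; Y_{6,1}(Ω₂) = -0.065275-0.059293i ; Δ = -0.003823-0.009686i
  [+2]  conj(Y_{6,2})(Ω₁) = -0.211767-0.275223i ; Y_{6,2}(Ω₂) = -0.030724-0.319122i ; Δ = -0.081323+0.076036i
  [+3]  conj(Y_{6,3})(Ω₁) = +0.002954+0.014700i ; Y_{6,3}(Ω₂) = -0.116890+0.156529i ; Δ = -0.002646-0.001256i
  [+4]  conj(Y_{6,4})(Ω₁) = -0.094946+0.358144i ; Y_{6,4}(Ω₂) = -0.244096+0.047442i ; Δ = +0.006185-0.091926i
  [+5]  conj(Y_{6,5})(Ω₁) = +0.261563-0.300259i ; Y_{6,5}(Ω₂) = +0.368745+0.223775i ; Δ = +0.163641-0.052188i
  [+6]  conj(Y_{6,6})(Ω₁) = -0.176002+0.073725i ; Y_{6,6}(Ω₂) = -0.073802-0.249184i ; Δ = +0.031360+0.038416i
Total Σ_m = +0.330082+0.000000i. Multiply by 0.966644: +0.319072+0.000000i. P_6(cos γ) = 0.319072

0.319072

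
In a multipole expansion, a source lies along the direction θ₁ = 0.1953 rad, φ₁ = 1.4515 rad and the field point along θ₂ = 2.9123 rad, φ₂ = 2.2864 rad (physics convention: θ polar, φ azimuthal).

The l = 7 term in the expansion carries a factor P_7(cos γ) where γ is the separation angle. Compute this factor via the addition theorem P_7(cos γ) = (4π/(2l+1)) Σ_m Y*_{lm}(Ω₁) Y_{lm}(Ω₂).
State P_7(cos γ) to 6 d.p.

0.231461

Addition theorem: P_7(cos γ) = (4π/15) Σ_m Y*_{lm}(Ω₁) Y_{lm}(Ω₂), m = −7…7:
  m=-7: Y*=-0.00000 - 0.00000j  Y=-0.00001 + 0.00000j  product 0.00000 + 0.00000j
  m=-6: Y*=-0.00007 + 0.00006j  Y=-0.00010 + 0.00023j  product -0.00000 - 0.00000j
  m=-5: Y*=0.00065 + 0.00096j  Y=0.00107 + 0.00229j  product -0.00000 + 0.00000j
  m=-4: Y*=0.00863 - 0.00446j  Y=0.01710 + 0.00490j  product 0.00017 - 0.00003j
  m=-3: Y*=-0.02037 - 0.05446j  Y=0.07519 - 0.04883j  product -0.00419 - 0.00310j
  m=-2: Y*=-0.23350 + 0.05679j  Y=0.04303 - 0.30625j  product 0.00735 + 0.07395j
  m=-1: Y*=0.07204 + 0.60099j  Y=-0.41659 - 0.47921j  product 0.25799 - 0.28488j
  m=+0: Y*=0.58178 + 0.00000j  Y=-0.42342 + 0.00000j  product -0.24634 + 0.00000j
  m=+1: Y*=-0.07204 + 0.60099j  Y=0.41659 - 0.47921j  product 0.25799 + 0.28488j
  m=+2: Y*=-0.23350 - 0.05679j  Y=0.04303 + 0.30625j  product 0.00735 - 0.07395j
  m=+3: Y*=0.02037 - 0.05446j  Y=-0.07519 - 0.04883j  product -0.00419 + 0.00310j
  m=+4: Y*=0.00863 + 0.00446j  Y=0.01710 - 0.00490j  product 0.00017 + 0.00003j
  m=+5: Y*=-0.00065 + 0.00096j  Y=-0.00107 + 0.00229j  product -0.00000 - 0.00000j
  m=+6: Y*=-0.00007 - 0.00006j  Y=-0.00010 - 0.00023j  product -0.00000 + 0.00000j
  m=+7: Y*=0.00000 - 0.00000j  Y=0.00001 + 0.00000j  product 0.00000 - 0.00000j
Accumulated sum 0.27629 + 0.00000j; after 4π/(2l+1) scaling, 0.23146 + 0.00000j ⇒ P_7 = 0.231461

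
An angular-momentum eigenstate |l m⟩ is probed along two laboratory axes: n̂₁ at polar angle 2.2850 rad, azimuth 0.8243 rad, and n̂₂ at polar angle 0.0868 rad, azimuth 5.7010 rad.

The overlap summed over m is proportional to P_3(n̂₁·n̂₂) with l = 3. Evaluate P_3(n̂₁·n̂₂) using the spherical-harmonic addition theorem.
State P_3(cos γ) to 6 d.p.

Summing Y*_{l m}(θ₁,φ₁)·Y_{l m}(θ₂,φ₂) over m ∈ [−3, 3]; prefactor 4π/(2·3+1) = 1.795196:
  term(m=-3) = (-0.000023, -0.000043)   from Y*(Ω₁)=(-0.141233, 0.111593), Y(Ω₂)=(-0.000048, 0.000268)
  term(m=-2) = (0.002768, -0.000944)   from Y*(Ω₁)=(0.029707, -0.381050), Y(Ω₂)=(0.003025, 0.007028)
  term(m=-1) = (0.005078, 0.030629)   from Y*(Ω₁)=(0.189912, 0.205294), Y(Ω₂)=(0.092726, 0.061041)
  term(m=+0) = (0.152435, 0.000000)   from Y*(Ω₁)=(0.208937, -0.000000), Y(Ω₂)=(0.729573, 0.000000)
  term(m=+1) = (0.005078, -0.030629)   from Y*(Ω₁)=(-0.189912, 0.205294), Y(Ω₂)=(-0.092726, 0.061041)
  term(m=+2) = (0.002768, 0.000944)   from Y*(Ω₁)=(0.029707, 0.381050), Y(Ω₂)=(0.003025, -0.007028)
  term(m=+3) = (-0.000023, 0.000043)   from Y*(Ω₁)=(0.141233, 0.111593), Y(Ω₂)=(0.000048, 0.000268)
Total Σ_m = (0.168081, 0.000000). Multiply by 1.795196: (0.301739, 0.000000). P_3(cos γ) = 0.301739

0.301739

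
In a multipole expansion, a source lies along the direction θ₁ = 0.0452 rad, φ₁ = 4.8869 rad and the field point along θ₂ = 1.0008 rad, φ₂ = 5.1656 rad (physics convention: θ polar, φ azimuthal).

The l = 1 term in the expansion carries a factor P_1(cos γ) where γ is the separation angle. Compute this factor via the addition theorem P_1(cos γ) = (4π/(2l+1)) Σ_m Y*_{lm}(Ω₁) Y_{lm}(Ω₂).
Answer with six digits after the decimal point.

0.575651

Term-by-term m-sum for l=1 (normalisation 4π/3 = 4.188790):
  term(m=-1) = (0.004366, -0.001249)   from Y*(Ω₁)=(0.002710, -0.015374), Y(Ω₂)=(0.127360, 0.261508)
  term(m=+0) = (0.128695, 0.000000)   from Y*(Ω₁)=(0.488103, -0.000000), Y(Ω₂)=(0.263664, 0.000000)
  term(m=+1) = (0.004366, 0.001249)   from Y*(Ω₁)=(-0.002710, -0.015374), Y(Ω₂)=(-0.127360, 0.261508)
Total Σ_m = (0.137427, 0.000000). Multiply by 4.188790: (0.575651, 0.000000). P_1(cos γ) = 0.575651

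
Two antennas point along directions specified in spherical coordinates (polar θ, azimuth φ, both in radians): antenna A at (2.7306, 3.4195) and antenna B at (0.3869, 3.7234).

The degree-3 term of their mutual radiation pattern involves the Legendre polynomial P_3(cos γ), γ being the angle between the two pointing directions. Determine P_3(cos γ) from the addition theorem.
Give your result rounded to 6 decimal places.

0.181216

Expand P_3 via completeness: Σ_{m} conj(Y_{3,m}) at Ω₁ times Y_{3,m} at Ω₂ —
  term(m=-3) = 0.00037 - 0.00047j   from Y*(Ω₁)=-0.01788 - 0.01970j, Y(Ω₂)=0.00389 + 0.02207j
  term(m=-2) = -0.01654 + 0.01151j   from Y*(Ω₁)=-0.12703 - 0.07890j, Y(Ω₂)=0.05336 - 0.12373j
  term(m=-1) = 0.15817 - 0.04960j   from Y*(Ω₁)=-0.39756 - 0.11342j, Y(Ω₂)=-0.33499 + 0.22034j
  term(m=+0) = -0.18305 + 0.00000j   from Y*(Ω₁)=-0.41118 + 0.00000j, Y(Ω₂)=0.44517 + 0.00000j
  term(m=+1) = 0.15817 + 0.04960j   from Y*(Ω₁)=0.39756 - 0.11342j, Y(Ω₂)=0.33499 + 0.22034j
  term(m=+2) = -0.01654 - 0.01151j   from Y*(Ω₁)=-0.12703 + 0.07890j, Y(Ω₂)=0.05336 + 0.12373j
  term(m=+3) = 0.00037 + 0.00047j   from Y*(Ω₁)=0.01788 - 0.01970j, Y(Ω₂)=-0.00389 + 0.02207j
Accumulated sum 0.10094 + 0.00000j; after 4π/(2l+1) scaling, 0.18122 + 0.00000j ⇒ P_3 = 0.181216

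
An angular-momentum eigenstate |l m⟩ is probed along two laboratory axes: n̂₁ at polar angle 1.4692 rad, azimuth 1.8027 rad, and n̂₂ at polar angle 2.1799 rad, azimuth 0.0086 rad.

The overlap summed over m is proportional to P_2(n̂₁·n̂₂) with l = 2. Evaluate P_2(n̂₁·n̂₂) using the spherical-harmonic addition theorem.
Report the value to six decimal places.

Expand P_2 via completeness: Σ_{m} conj(Y_{2,m}) at Ω₁ times Y_{2,m} at Ω₂ —
  m=-2: (-0.341913, -0.171025) × (0.259794, -0.004469) = (-0.089591, -0.042903)  (running Σ = (-0.089591, -0.042903))
  m=-1: (-0.017915, 0.075862) × (-0.362498, 0.003118) = (0.006258, -0.027556)  (running Σ = (-0.083334, -0.070459))
  m=0: (-0.305659, -0.000000) × (-0.005675, 0.000000) = (0.001735, 0.000000)  (running Σ = (-0.081599, -0.070459))
  m=1: (0.017915, 0.075862) × (0.362498, 0.003118) = (0.006258, 0.027556)  (running Σ = (-0.075341, -0.042903))
  m=2: (-0.341913, 0.171025) × (0.259794, 0.004469) = (-0.089591, 0.042903)  (running Σ = (-0.164933, 0.000000))
Accumulated sum (-0.164933, 0.000000); after 4π/(2l+1) scaling, (-0.414521, 0.000000) ⇒ P_2 = -0.414521

-0.414521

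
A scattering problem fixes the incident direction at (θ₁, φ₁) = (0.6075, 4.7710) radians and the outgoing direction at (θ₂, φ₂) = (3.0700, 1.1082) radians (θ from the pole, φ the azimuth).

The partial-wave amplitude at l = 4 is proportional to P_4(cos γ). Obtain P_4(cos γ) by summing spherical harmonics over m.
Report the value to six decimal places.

-0.031136

Expand P_4 via completeness: Σ_{m} conj(Y_{4,m}) at Ω₁ times Y_{4,m} at Ω₂ —
  m=-4: Y*=0.04570 + 0.01091j  Y=-0.00000 + 0.00001j  product -0.00000 + 0.00000j
  m=-3: Y*=-0.03344 + 0.18820j  Y=0.00045 - 0.00008j  product 0.00000 + 0.00009j
  m=-2: Y*=-0.40260 - 0.04741j  Y=-0.00614 - 0.00815j  product 0.00209 + 0.00357j
  m=-1: Y*=0.02233 - 0.38054j  Y=-0.05971 + 0.11974j  product 0.04423 + 0.02540j
  m=+0: Y*=-0.13937 + 0.00000j  Y=0.82473 + 0.00000j  product -0.11494 + 0.00000j
  m=+1: Y*=-0.02233 - 0.38054j  Y=0.05971 + 0.11974j  product 0.04423 - 0.02540j
  m=+2: Y*=-0.40260 + 0.04741j  Y=-0.00614 + 0.00815j  product 0.00209 - 0.00357j
  m=+3: Y*=0.03344 + 0.18820j  Y=-0.00045 - 0.00008j  product 0.00000 - 0.00009j
  m=+4: Y*=0.04570 - 0.01091j  Y=-0.00000 - 0.00001j  product -0.00000 - 0.00000j
Accumulated sum -0.02230 - 0.00000j; after 4π/(2l+1) scaling, -0.03114 - 0.00000j ⇒ P_4 = -0.031136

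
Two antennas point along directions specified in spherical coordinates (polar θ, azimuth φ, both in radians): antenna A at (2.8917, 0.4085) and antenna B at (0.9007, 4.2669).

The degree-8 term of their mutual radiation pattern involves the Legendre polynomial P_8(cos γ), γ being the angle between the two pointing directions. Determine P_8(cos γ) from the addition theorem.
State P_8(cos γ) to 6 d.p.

0.204528

Term-by-term m-sum for l=8 (normalisation 4π/17 = 0.739198):
  term(m=-8) = 0.00000 + 0.00000j   from Y*(Ω₁)=-0.00001 - 0.00000j, Y(Ω₂)=-0.06694 - 0.03008j
  term(m=-7) = 0.00001 + 0.00003j   from Y*(Ω₁)=0.00011 - 0.00003j, Y(Ω₂)=0.00539 + 0.23256j
  term(m=-6) = -0.00019 + 0.00043j   from Y*(Ω₁)=-0.00087 + 0.00072j, Y(Ω₂)=0.37254 - 0.18861j
  term(m=-5) = -0.00304 + 0.00144j   from Y*(Ω₁)=0.00367 - 0.00719j, Y(Ω₂)=-0.32955 - 0.25400j
  term(m=-4) = -0.00338 - 0.00095j   from Y*(Ω₁)=-0.00271 + 0.04279j, Y(Ω₂)=-0.01717 + 0.08012j
  term(m=-3) = 0.02911 + 0.04447j   from Y*(Ω₁)=-0.05617 - 0.15617j, Y(Ω₂)=-0.31153 + 0.07437j
  term(m=-2) = -0.01596 + 0.11559j   from Y*(Ω₁)=0.30071 + 0.32034j, Y(Ω₂)=0.16695 + 0.20653j
  term(m=-1) = 0.10498 - 0.09148j   from Y*(Ω₁)=-0.60741 - 0.26292j, Y(Ω₂)=-0.09066 + 0.18985j
  term(m=+0) = 0.05361 + 0.00000j   from Y*(Ω₁)=0.17801 + 0.00000j, Y(Ω₂)=0.30115 + 0.00000j
  term(m=+1) = 0.10498 + 0.09148j   from Y*(Ω₁)=0.60741 - 0.26292j, Y(Ω₂)=0.09066 + 0.18985j
  term(m=+2) = -0.01596 - 0.11559j   from Y*(Ω₁)=0.30071 - 0.32034j, Y(Ω₂)=0.16695 - 0.20653j
  term(m=+3) = 0.02911 - 0.04447j   from Y*(Ω₁)=0.05617 - 0.15617j, Y(Ω₂)=0.31153 + 0.07437j
  term(m=+4) = -0.00338 + 0.00095j   from Y*(Ω₁)=-0.00271 - 0.04279j, Y(Ω₂)=-0.01717 - 0.08012j
  term(m=+5) = -0.00304 - 0.00144j   from Y*(Ω₁)=-0.00367 - 0.00719j, Y(Ω₂)=0.32955 - 0.25400j
  term(m=+6) = -0.00019 - 0.00043j   from Y*(Ω₁)=-0.00087 - 0.00072j, Y(Ω₂)=0.37254 + 0.18861j
  term(m=+7) = 0.00001 - 0.00003j   from Y*(Ω₁)=-0.00011 - 0.00003j, Y(Ω₂)=-0.00539 + 0.23256j
  term(m=+8) = 0.00000 - 0.00000j   from Y*(Ω₁)=-0.00001 + 0.00000j, Y(Ω₂)=-0.06694 + 0.03008j
Accumulated sum 0.27669 - 0.00000j; after 4π/(2l+1) scaling, 0.20453 - 0.00000j ⇒ P_8 = 0.204528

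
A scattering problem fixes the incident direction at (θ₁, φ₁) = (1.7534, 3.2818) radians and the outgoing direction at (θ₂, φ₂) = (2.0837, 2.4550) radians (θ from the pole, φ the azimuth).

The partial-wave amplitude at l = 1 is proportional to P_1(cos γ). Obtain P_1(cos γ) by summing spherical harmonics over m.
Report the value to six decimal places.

0.669387

Summing Y*_{l m}(θ₁,φ₁)·Y_{l m}(θ₂,φ₂) over m ∈ [−1, 1]; prefactor 4π/(2·1+1) = 4.188790:
  m=-1: (-0.336416, -0.047480) × (-0.232825, -0.190829) = (0.069266, 0.075252)  (running Σ = (0.069266, 0.075252))
  m=0: (-0.088726, -0.000000) × (-0.239762, 0.000000) = (0.021273, 0.000000)  (running Σ = (0.090539, 0.075252))
  m=1: (0.336416, -0.047480) × (0.232825, -0.190829) = (0.069266, -0.075252)  (running Σ = (0.159804, 0.000000))
Total Σ_m = (0.159804, 0.000000). Multiply by 4.188790: (0.669387, 0.000000). P_1(cos γ) = 0.669387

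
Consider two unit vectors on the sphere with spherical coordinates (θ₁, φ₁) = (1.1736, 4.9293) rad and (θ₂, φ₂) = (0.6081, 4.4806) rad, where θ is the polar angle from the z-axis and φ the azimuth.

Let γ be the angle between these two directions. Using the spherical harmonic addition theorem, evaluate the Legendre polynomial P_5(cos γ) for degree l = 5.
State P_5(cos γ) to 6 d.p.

-0.407774

Addition theorem: P_5(cos γ) = (4π/11) Σ_m Y*_{lm}(Ω₁) Y_{lm}(Ω₂), m = −5…5:
  term(m=-5) = (-0.005448, 0.006838)   from Y*(Ω₁)=(0.273619, -0.144627), Y(Ω₂)=(-0.025887, 0.011308)
  term(m=-4) = (-0.011704, 0.051370)   from Y*(Ω₁)=(0.265475, 0.313175), Y(Ω₂)=(0.077012, 0.102654)
  term(m=-3) = (0.006845, 0.029948)   from Y*(Ω₁)=(-0.056984, 0.074845), Y(Ω₂)=(0.209224, -0.250749)
  term(m=-2) = (-0.088796, -0.111301)   from Y*(Ω₁)=(0.278762, 0.129138), Y(Ω₂)=(-0.414538, -0.207233)
  term(m=-1) = (-0.033406, -0.016083)   from Y*(Ω₁)=(-0.039710, 0.180189), Y(Ω₂)=(-0.046160, 0.195567)
  term(m=+0) = (-0.091929, 0.000000)   from Y*(Ω₁)=(0.268541, -0.000000), Y(Ω₂)=(-0.342330, 0.000000)
  term(m=+1) = (-0.033406, 0.016083)   from Y*(Ω₁)=(0.039710, 0.180189), Y(Ω₂)=(0.046160, 0.195567)
  term(m=+2) = (-0.088796, 0.111301)   from Y*(Ω₁)=(0.278762, -0.129138), Y(Ω₂)=(-0.414538, 0.207233)
  term(m=+3) = (0.006845, -0.029948)   from Y*(Ω₁)=(0.056984, 0.074845), Y(Ω₂)=(-0.209224, -0.250749)
  term(m=+4) = (-0.011704, -0.051370)   from Y*(Ω₁)=(0.265475, -0.313175), Y(Ω₂)=(0.077012, -0.102654)
  term(m=+5) = (-0.005448, -0.006838)   from Y*(Ω₁)=(-0.273619, -0.144627), Y(Ω₂)=(0.025887, 0.011308)
Total Σ_m = (-0.356946, 0.000000). Multiply by 1.142397: (-0.407774, 0.000000). P_5(cos γ) = -0.407774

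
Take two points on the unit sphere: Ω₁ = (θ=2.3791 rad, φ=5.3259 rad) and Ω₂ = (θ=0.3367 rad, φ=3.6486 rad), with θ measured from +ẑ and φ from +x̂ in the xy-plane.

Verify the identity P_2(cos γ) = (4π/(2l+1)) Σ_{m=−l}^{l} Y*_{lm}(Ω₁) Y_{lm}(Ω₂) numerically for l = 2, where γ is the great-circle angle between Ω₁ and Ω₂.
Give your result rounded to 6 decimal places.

Summing Y*_{l m}(θ₁,φ₁)·Y_{l m}(θ₂,φ₂) over m ∈ [−2, 2]; prefactor 4π/(2·2+1) = 2.513274:
  term(m=-2) = -0.00759 - 0.00164j   from Y*(Ω₁)=-0.06211 - 0.17351j, Y(Ω₂)=0.02228 - 0.03579j
  term(m=-1) = 0.00988 - 0.09243j   from Y*(Ω₁)=-0.22216 + 0.31550j, Y(Ω₂)=-0.21059 + 0.11697j
  term(m=+0) = 0.09461 + 0.00000j   from Y*(Ω₁)=0.17936 + 0.00000j, Y(Ω₂)=0.52751 + 0.00000j
  term(m=+1) = 0.00988 + 0.09243j   from Y*(Ω₁)=0.22216 + 0.31550j, Y(Ω₂)=0.21059 + 0.11697j
  term(m=+2) = -0.00759 + 0.00164j   from Y*(Ω₁)=-0.06211 + 0.17351j, Y(Ω₂)=0.02228 + 0.03579j
Total Σ_m = 0.09919 + 0.00000j. Multiply by 2.513274: 0.24929 + 0.00000j. P_2(cos γ) = 0.249289

0.249289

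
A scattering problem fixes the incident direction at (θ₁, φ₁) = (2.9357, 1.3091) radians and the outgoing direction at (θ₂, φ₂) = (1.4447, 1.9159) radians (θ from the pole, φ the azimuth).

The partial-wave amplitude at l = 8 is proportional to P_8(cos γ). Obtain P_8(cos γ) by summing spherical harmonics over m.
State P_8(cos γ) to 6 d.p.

Addition theorem: P_8(cos γ) = (4π/17) Σ_m Y*_{lm}(Ω₁) Y_{lm}(Ω₂), m = −8…8:
  [-8]  conj(Y_{8,-8})(Ω₁) = -0.000001-0.000001i ; Y_{8,-8}(Ω₂) = -0.448952-0.179715i ; Δ = +0.000000+0.000001i
  [-7]  conj(Y_{8,-7})(Ω₁) = +0.000029-0.000008i ; Y_{8,-7}(Ω₂) = +0.162770-0.183402i ; Δ = +0.000003-0.000007i
  [-6]  conj(Y_{8,-6})(Ω₁) = -0.000000+0.000368i ; Y_{8,-6}(Ω₂) = -0.131179-0.240222i ; Δ = +0.000088-0.000048i
  [-5]  conj(Y_{8,-5})(Ω₁) = -0.003122-0.000838i ; Y_{8,-5}(Ω₂) = +0.268248-0.041838i ; Δ = -0.000873-0.000094i
  [-4]  conj(Y_{8,-4})(Ω₁) = +0.010576-0.018301i ; Y_{8,-4}(Ω₂) = +0.037517-0.194674i ; Δ = -0.003166-0.002745i
  [-3]  conj(Y_{8,-3})(Ω₁) = +0.071760+0.071804i ; Y_{8,-3}(Ω₂) = +0.239689+0.142210i ; Δ = +0.006989+0.027416i
  [-2]  conj(Y_{8,-2})(Ω₁) = -0.293467+0.169352i ; Y_{8,-2}(Ω₂) = +0.125643-0.103741i ; Δ = -0.019303+0.051722i
  [-1]  conj(Y_{8,-1})(Ω₁) = -0.175165-0.653995i ; Y_{8,-1}(Ω₂) = +0.094890+0.263959i ; Δ = +0.156006-0.108294i
  [+0]  conj(Y_{8,0})(Ω₁) = +0.430001-0.000000i ; Y_{8,0}(Ω₂) = +0.152276+0.000000i ; Δ = +0.065479+0.000000i
  [+1]  conj(Y_{8,1})(Ω₁) = +0.175165-0.653995i ; Y_{8,1}(Ω₂) = -0.094890+0.263959i ; Δ = +0.156006+0.108294i
  [+2]  conj(Y_{8,2})(Ω₁) = -0.293467-0.169352i ; Y_{8,2}(Ω₂) = +0.125643+0.103741i ; Δ = -0.019303-0.051722i
  [+3]  conj(Y_{8,3})(Ω₁) = -0.071760+0.071804i ; Y_{8,3}(Ω₂) = -0.239689+0.142210i ; Δ = +0.006989-0.027416i
  [+4]  conj(Y_{8,4})(Ω₁) = +0.010576+0.018301i ; Y_{8,4}(Ω₂) = +0.037517+0.194674i ; Δ = -0.003166+0.002745i
  [+5]  conj(Y_{8,5})(Ω₁) = +0.003122-0.000838i ; Y_{8,5}(Ω₂) = -0.268248-0.041838i ; Δ = -0.000873+0.000094i
  [+6]  conj(Y_{8,6})(Ω₁) = -0.000000-0.000368i ; Y_{8,6}(Ω₂) = -0.131179+0.240222i ; Δ = +0.000088+0.000048i
  [+7]  conj(Y_{8,7})(Ω₁) = -0.000029-0.000008i ; Y_{8,7}(Ω₂) = -0.162770-0.183402i ; Δ = +0.000003+0.000007i
  [+8]  conj(Y_{8,8})(Ω₁) = -0.000001+0.000001i ; Y_{8,8}(Ω₂) = -0.448952+0.179715i ; Δ = +0.000000-0.000001i
Accumulated sum +0.344969-0.000000i; after 4π/(2l+1) scaling, +0.255001-0.000000i ⇒ P_8 = 0.255001

0.255001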